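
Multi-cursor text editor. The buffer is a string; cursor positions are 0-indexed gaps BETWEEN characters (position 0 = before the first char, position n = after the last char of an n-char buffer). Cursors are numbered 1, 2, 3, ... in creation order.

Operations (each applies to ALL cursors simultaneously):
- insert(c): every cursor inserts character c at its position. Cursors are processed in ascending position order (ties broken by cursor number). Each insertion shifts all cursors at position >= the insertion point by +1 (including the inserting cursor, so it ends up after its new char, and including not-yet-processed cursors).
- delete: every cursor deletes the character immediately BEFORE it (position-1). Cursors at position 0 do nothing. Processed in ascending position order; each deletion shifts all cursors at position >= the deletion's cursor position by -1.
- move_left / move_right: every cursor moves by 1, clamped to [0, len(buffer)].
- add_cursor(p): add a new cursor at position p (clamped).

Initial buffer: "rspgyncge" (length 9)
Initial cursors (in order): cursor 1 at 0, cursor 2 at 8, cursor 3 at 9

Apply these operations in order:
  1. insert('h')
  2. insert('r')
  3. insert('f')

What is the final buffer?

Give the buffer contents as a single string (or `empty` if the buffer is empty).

After op 1 (insert('h')): buffer="hrspgyncgheh" (len 12), cursors c1@1 c2@10 c3@12, authorship 1........2.3
After op 2 (insert('r')): buffer="hrrspgyncghrehr" (len 15), cursors c1@2 c2@12 c3@15, authorship 11........22.33
After op 3 (insert('f')): buffer="hrfrspgyncghrfehrf" (len 18), cursors c1@3 c2@14 c3@18, authorship 111........222.333

Answer: hrfrspgyncghrfehrf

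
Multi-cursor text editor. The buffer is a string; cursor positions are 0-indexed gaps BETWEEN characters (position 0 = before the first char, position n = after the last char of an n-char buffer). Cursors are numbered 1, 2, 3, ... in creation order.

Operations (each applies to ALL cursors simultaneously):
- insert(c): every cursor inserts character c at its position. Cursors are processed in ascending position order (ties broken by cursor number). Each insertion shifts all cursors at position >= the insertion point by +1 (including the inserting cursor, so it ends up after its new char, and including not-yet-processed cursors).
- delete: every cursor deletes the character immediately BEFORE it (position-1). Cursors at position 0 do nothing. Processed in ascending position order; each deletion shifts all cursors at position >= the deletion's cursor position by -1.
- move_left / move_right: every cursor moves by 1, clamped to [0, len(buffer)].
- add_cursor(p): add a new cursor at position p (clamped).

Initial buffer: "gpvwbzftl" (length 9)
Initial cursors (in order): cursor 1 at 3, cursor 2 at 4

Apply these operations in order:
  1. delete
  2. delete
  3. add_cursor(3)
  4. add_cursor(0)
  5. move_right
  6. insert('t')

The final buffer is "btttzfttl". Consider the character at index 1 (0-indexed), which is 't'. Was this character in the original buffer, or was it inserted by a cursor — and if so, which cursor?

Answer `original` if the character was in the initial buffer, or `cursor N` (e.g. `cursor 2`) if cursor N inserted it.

Answer: cursor 1

Derivation:
After op 1 (delete): buffer="gpbzftl" (len 7), cursors c1@2 c2@2, authorship .......
After op 2 (delete): buffer="bzftl" (len 5), cursors c1@0 c2@0, authorship .....
After op 3 (add_cursor(3)): buffer="bzftl" (len 5), cursors c1@0 c2@0 c3@3, authorship .....
After op 4 (add_cursor(0)): buffer="bzftl" (len 5), cursors c1@0 c2@0 c4@0 c3@3, authorship .....
After op 5 (move_right): buffer="bzftl" (len 5), cursors c1@1 c2@1 c4@1 c3@4, authorship .....
After op 6 (insert('t')): buffer="btttzfttl" (len 9), cursors c1@4 c2@4 c4@4 c3@8, authorship .124...3.
Authorship (.=original, N=cursor N): . 1 2 4 . . . 3 .
Index 1: author = 1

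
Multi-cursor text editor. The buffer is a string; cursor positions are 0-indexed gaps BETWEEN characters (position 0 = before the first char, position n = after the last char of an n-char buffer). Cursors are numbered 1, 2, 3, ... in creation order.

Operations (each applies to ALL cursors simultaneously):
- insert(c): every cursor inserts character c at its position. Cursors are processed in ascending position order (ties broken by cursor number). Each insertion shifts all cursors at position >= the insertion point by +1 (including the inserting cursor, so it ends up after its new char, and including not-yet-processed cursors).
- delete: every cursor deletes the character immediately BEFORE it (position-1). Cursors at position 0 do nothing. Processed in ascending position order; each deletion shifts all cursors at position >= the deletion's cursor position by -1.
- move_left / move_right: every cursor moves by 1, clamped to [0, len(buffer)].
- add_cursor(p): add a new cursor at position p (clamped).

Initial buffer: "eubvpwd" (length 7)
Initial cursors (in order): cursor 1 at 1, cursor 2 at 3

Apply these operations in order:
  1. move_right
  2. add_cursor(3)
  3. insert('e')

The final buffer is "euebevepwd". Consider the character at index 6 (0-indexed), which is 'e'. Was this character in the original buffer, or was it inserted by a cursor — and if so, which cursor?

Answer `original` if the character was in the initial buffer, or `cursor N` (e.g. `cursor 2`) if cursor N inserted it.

After op 1 (move_right): buffer="eubvpwd" (len 7), cursors c1@2 c2@4, authorship .......
After op 2 (add_cursor(3)): buffer="eubvpwd" (len 7), cursors c1@2 c3@3 c2@4, authorship .......
After op 3 (insert('e')): buffer="euebevepwd" (len 10), cursors c1@3 c3@5 c2@7, authorship ..1.3.2...
Authorship (.=original, N=cursor N): . . 1 . 3 . 2 . . .
Index 6: author = 2

Answer: cursor 2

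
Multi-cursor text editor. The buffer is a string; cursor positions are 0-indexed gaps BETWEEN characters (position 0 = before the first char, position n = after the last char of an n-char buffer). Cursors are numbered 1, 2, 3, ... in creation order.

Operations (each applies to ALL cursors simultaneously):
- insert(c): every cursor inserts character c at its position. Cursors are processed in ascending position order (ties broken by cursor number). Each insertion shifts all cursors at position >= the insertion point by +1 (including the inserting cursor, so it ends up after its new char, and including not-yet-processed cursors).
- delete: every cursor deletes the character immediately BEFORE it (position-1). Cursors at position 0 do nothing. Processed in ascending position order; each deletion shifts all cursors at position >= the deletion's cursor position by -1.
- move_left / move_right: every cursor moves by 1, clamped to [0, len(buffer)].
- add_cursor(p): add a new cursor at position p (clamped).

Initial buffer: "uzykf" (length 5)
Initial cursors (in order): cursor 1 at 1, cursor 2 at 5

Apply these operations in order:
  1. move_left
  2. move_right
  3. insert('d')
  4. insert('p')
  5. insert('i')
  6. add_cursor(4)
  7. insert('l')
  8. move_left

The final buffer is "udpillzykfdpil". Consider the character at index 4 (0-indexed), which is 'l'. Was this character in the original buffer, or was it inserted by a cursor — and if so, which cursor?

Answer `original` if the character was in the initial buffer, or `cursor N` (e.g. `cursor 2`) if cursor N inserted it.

Answer: cursor 1

Derivation:
After op 1 (move_left): buffer="uzykf" (len 5), cursors c1@0 c2@4, authorship .....
After op 2 (move_right): buffer="uzykf" (len 5), cursors c1@1 c2@5, authorship .....
After op 3 (insert('d')): buffer="udzykfd" (len 7), cursors c1@2 c2@7, authorship .1....2
After op 4 (insert('p')): buffer="udpzykfdp" (len 9), cursors c1@3 c2@9, authorship .11....22
After op 5 (insert('i')): buffer="udpizykfdpi" (len 11), cursors c1@4 c2@11, authorship .111....222
After op 6 (add_cursor(4)): buffer="udpizykfdpi" (len 11), cursors c1@4 c3@4 c2@11, authorship .111....222
After op 7 (insert('l')): buffer="udpillzykfdpil" (len 14), cursors c1@6 c3@6 c2@14, authorship .11113....2222
After op 8 (move_left): buffer="udpillzykfdpil" (len 14), cursors c1@5 c3@5 c2@13, authorship .11113....2222
Authorship (.=original, N=cursor N): . 1 1 1 1 3 . . . . 2 2 2 2
Index 4: author = 1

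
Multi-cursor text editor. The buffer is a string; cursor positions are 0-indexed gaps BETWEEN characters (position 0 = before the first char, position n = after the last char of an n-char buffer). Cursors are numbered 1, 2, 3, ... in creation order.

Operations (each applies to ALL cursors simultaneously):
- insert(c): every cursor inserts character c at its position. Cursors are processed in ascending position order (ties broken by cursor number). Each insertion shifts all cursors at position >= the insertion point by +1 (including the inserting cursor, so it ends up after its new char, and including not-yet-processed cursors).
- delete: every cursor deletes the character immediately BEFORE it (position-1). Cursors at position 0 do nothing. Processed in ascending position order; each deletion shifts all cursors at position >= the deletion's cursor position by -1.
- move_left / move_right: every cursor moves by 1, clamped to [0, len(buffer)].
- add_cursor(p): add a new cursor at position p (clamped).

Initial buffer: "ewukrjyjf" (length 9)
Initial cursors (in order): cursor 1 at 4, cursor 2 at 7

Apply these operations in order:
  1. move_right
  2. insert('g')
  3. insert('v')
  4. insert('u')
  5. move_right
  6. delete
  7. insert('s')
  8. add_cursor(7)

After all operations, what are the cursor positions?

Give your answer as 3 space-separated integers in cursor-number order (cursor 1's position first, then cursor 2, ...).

After op 1 (move_right): buffer="ewukrjyjf" (len 9), cursors c1@5 c2@8, authorship .........
After op 2 (insert('g')): buffer="ewukrgjyjgf" (len 11), cursors c1@6 c2@10, authorship .....1...2.
After op 3 (insert('v')): buffer="ewukrgvjyjgvf" (len 13), cursors c1@7 c2@12, authorship .....11...22.
After op 4 (insert('u')): buffer="ewukrgvujyjgvuf" (len 15), cursors c1@8 c2@14, authorship .....111...222.
After op 5 (move_right): buffer="ewukrgvujyjgvuf" (len 15), cursors c1@9 c2@15, authorship .....111...222.
After op 6 (delete): buffer="ewukrgvuyjgvu" (len 13), cursors c1@8 c2@13, authorship .....111..222
After op 7 (insert('s')): buffer="ewukrgvusyjgvus" (len 15), cursors c1@9 c2@15, authorship .....1111..2222
After op 8 (add_cursor(7)): buffer="ewukrgvusyjgvus" (len 15), cursors c3@7 c1@9 c2@15, authorship .....1111..2222

Answer: 9 15 7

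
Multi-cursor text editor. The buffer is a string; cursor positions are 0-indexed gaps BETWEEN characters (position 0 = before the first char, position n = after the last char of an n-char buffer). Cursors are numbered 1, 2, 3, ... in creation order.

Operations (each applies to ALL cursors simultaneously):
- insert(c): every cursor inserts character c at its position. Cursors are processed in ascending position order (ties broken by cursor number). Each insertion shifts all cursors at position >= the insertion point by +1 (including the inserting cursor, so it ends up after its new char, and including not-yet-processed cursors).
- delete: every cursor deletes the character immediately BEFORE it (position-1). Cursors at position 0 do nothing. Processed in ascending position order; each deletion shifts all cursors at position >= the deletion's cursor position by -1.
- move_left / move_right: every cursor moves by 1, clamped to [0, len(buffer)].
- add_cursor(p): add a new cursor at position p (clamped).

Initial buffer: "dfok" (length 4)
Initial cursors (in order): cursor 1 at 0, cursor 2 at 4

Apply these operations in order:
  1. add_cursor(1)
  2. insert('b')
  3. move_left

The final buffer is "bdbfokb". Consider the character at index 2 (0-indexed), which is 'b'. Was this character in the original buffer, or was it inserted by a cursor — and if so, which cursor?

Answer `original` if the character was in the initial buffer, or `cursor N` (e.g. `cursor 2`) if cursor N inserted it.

Answer: cursor 3

Derivation:
After op 1 (add_cursor(1)): buffer="dfok" (len 4), cursors c1@0 c3@1 c2@4, authorship ....
After op 2 (insert('b')): buffer="bdbfokb" (len 7), cursors c1@1 c3@3 c2@7, authorship 1.3...2
After op 3 (move_left): buffer="bdbfokb" (len 7), cursors c1@0 c3@2 c2@6, authorship 1.3...2
Authorship (.=original, N=cursor N): 1 . 3 . . . 2
Index 2: author = 3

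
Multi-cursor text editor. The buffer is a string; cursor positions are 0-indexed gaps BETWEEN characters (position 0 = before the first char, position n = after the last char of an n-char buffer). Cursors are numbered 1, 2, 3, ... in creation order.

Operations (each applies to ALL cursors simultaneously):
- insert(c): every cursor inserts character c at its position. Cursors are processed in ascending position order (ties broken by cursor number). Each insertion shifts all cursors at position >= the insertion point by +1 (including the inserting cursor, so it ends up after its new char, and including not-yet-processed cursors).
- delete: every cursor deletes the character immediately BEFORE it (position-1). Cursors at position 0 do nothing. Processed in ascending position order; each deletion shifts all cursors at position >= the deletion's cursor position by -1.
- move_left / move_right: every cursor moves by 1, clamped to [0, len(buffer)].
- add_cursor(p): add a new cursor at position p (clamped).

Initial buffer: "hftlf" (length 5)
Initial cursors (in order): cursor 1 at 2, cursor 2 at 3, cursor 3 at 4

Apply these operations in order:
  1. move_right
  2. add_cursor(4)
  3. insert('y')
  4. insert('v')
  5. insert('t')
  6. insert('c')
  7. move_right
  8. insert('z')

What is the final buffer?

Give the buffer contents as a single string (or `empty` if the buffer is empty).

Answer: hftyvtclzyyvvttccfzzyvtcz

Derivation:
After op 1 (move_right): buffer="hftlf" (len 5), cursors c1@3 c2@4 c3@5, authorship .....
After op 2 (add_cursor(4)): buffer="hftlf" (len 5), cursors c1@3 c2@4 c4@4 c3@5, authorship .....
After op 3 (insert('y')): buffer="hftylyyfy" (len 9), cursors c1@4 c2@7 c4@7 c3@9, authorship ...1.24.3
After op 4 (insert('v')): buffer="hftyvlyyvvfyv" (len 13), cursors c1@5 c2@10 c4@10 c3@13, authorship ...11.2424.33
After op 5 (insert('t')): buffer="hftyvtlyyvvttfyvt" (len 17), cursors c1@6 c2@13 c4@13 c3@17, authorship ...111.242424.333
After op 6 (insert('c')): buffer="hftyvtclyyvvttccfyvtc" (len 21), cursors c1@7 c2@16 c4@16 c3@21, authorship ...1111.24242424.3333
After op 7 (move_right): buffer="hftyvtclyyvvttccfyvtc" (len 21), cursors c1@8 c2@17 c4@17 c3@21, authorship ...1111.24242424.3333
After op 8 (insert('z')): buffer="hftyvtclzyyvvttccfzzyvtcz" (len 25), cursors c1@9 c2@20 c4@20 c3@25, authorship ...1111.124242424.2433333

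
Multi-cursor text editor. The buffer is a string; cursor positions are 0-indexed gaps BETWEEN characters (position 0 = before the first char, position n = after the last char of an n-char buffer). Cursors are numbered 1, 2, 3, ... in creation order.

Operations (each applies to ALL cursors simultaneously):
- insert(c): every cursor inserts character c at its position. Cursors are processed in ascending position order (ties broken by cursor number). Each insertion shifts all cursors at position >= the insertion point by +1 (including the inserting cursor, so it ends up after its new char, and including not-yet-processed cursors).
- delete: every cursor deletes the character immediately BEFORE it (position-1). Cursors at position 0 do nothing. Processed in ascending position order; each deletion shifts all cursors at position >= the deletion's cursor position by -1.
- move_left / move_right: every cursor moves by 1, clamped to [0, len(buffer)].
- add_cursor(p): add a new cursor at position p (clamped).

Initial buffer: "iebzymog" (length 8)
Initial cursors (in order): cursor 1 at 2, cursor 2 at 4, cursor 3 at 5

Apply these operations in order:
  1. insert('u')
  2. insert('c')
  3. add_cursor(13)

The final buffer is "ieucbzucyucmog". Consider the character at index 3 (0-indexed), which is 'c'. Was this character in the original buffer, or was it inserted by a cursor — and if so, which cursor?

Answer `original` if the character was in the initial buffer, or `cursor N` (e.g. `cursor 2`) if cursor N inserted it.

After op 1 (insert('u')): buffer="ieubzuyumog" (len 11), cursors c1@3 c2@6 c3@8, authorship ..1..2.3...
After op 2 (insert('c')): buffer="ieucbzucyucmog" (len 14), cursors c1@4 c2@8 c3@11, authorship ..11..22.33...
After op 3 (add_cursor(13)): buffer="ieucbzucyucmog" (len 14), cursors c1@4 c2@8 c3@11 c4@13, authorship ..11..22.33...
Authorship (.=original, N=cursor N): . . 1 1 . . 2 2 . 3 3 . . .
Index 3: author = 1

Answer: cursor 1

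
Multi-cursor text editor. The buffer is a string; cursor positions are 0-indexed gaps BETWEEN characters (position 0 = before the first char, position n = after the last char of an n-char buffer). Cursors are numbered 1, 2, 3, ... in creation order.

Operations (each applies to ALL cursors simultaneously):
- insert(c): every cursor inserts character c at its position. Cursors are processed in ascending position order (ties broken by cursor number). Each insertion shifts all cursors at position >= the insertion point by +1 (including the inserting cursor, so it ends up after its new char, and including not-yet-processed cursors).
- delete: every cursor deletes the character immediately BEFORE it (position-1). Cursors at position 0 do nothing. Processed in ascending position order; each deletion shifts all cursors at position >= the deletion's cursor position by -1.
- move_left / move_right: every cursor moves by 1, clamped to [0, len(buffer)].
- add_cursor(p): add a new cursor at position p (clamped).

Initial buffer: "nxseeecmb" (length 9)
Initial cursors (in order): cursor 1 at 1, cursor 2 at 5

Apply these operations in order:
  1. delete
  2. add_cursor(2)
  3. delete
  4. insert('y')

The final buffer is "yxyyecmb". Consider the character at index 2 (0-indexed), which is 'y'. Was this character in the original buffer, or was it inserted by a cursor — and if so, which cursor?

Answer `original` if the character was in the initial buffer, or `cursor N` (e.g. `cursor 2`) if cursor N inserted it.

Answer: cursor 2

Derivation:
After op 1 (delete): buffer="xseecmb" (len 7), cursors c1@0 c2@3, authorship .......
After op 2 (add_cursor(2)): buffer="xseecmb" (len 7), cursors c1@0 c3@2 c2@3, authorship .......
After op 3 (delete): buffer="xecmb" (len 5), cursors c1@0 c2@1 c3@1, authorship .....
After op 4 (insert('y')): buffer="yxyyecmb" (len 8), cursors c1@1 c2@4 c3@4, authorship 1.23....
Authorship (.=original, N=cursor N): 1 . 2 3 . . . .
Index 2: author = 2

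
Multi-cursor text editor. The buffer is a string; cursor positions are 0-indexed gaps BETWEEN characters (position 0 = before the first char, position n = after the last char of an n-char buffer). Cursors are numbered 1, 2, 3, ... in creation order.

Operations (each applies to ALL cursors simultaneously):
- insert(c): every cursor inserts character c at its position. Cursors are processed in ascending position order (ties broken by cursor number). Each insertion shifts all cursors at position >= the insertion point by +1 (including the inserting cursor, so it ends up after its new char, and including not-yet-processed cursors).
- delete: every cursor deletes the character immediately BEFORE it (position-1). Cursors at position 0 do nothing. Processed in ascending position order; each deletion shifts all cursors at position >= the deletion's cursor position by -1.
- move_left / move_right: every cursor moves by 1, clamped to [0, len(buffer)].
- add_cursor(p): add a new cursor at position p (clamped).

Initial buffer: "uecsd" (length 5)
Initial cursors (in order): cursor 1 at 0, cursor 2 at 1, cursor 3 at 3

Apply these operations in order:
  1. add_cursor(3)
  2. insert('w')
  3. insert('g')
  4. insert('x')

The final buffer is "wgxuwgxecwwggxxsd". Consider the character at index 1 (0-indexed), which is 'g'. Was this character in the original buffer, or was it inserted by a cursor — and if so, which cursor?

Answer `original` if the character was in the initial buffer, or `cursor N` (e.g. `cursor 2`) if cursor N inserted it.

Answer: cursor 1

Derivation:
After op 1 (add_cursor(3)): buffer="uecsd" (len 5), cursors c1@0 c2@1 c3@3 c4@3, authorship .....
After op 2 (insert('w')): buffer="wuwecwwsd" (len 9), cursors c1@1 c2@3 c3@7 c4@7, authorship 1.2..34..
After op 3 (insert('g')): buffer="wguwgecwwggsd" (len 13), cursors c1@2 c2@5 c3@11 c4@11, authorship 11.22..3434..
After op 4 (insert('x')): buffer="wgxuwgxecwwggxxsd" (len 17), cursors c1@3 c2@7 c3@15 c4@15, authorship 111.222..343434..
Authorship (.=original, N=cursor N): 1 1 1 . 2 2 2 . . 3 4 3 4 3 4 . .
Index 1: author = 1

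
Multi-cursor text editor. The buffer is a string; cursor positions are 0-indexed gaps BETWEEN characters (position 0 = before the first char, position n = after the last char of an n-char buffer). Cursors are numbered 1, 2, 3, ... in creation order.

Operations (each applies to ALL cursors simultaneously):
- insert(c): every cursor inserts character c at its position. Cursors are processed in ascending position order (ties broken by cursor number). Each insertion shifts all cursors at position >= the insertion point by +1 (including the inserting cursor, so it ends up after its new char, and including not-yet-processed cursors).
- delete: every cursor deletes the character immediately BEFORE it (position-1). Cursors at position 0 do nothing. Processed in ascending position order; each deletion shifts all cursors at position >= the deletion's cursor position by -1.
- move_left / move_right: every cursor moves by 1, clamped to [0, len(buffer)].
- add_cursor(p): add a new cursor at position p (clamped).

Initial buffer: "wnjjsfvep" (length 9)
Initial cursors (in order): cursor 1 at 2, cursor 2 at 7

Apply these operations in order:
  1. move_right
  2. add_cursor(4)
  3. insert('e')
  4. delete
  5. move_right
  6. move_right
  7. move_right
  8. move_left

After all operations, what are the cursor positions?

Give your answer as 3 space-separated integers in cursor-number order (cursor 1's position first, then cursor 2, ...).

Answer: 5 8 6

Derivation:
After op 1 (move_right): buffer="wnjjsfvep" (len 9), cursors c1@3 c2@8, authorship .........
After op 2 (add_cursor(4)): buffer="wnjjsfvep" (len 9), cursors c1@3 c3@4 c2@8, authorship .........
After op 3 (insert('e')): buffer="wnjejesfveep" (len 12), cursors c1@4 c3@6 c2@11, authorship ...1.3....2.
After op 4 (delete): buffer="wnjjsfvep" (len 9), cursors c1@3 c3@4 c2@8, authorship .........
After op 5 (move_right): buffer="wnjjsfvep" (len 9), cursors c1@4 c3@5 c2@9, authorship .........
After op 6 (move_right): buffer="wnjjsfvep" (len 9), cursors c1@5 c3@6 c2@9, authorship .........
After op 7 (move_right): buffer="wnjjsfvep" (len 9), cursors c1@6 c3@7 c2@9, authorship .........
After op 8 (move_left): buffer="wnjjsfvep" (len 9), cursors c1@5 c3@6 c2@8, authorship .........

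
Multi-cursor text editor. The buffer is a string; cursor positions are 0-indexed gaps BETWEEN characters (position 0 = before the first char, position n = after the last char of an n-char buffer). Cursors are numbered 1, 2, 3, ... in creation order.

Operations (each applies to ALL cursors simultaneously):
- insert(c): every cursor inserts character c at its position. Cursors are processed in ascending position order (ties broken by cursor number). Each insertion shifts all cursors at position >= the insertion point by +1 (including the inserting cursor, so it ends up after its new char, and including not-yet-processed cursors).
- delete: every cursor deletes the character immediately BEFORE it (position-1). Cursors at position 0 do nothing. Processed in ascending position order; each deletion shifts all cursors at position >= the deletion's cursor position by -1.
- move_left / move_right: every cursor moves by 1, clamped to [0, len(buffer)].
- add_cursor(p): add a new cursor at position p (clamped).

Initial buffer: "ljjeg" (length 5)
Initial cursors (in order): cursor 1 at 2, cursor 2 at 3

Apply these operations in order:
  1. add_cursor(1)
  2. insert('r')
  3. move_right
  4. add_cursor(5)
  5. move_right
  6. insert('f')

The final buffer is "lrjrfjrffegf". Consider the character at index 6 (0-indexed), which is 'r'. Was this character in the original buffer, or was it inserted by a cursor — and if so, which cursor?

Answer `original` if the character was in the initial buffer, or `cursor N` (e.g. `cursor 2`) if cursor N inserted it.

After op 1 (add_cursor(1)): buffer="ljjeg" (len 5), cursors c3@1 c1@2 c2@3, authorship .....
After op 2 (insert('r')): buffer="lrjrjreg" (len 8), cursors c3@2 c1@4 c2@6, authorship .3.1.2..
After op 3 (move_right): buffer="lrjrjreg" (len 8), cursors c3@3 c1@5 c2@7, authorship .3.1.2..
After op 4 (add_cursor(5)): buffer="lrjrjreg" (len 8), cursors c3@3 c1@5 c4@5 c2@7, authorship .3.1.2..
After op 5 (move_right): buffer="lrjrjreg" (len 8), cursors c3@4 c1@6 c4@6 c2@8, authorship .3.1.2..
After op 6 (insert('f')): buffer="lrjrfjrffegf" (len 12), cursors c3@5 c1@9 c4@9 c2@12, authorship .3.13.214..2
Authorship (.=original, N=cursor N): . 3 . 1 3 . 2 1 4 . . 2
Index 6: author = 2

Answer: cursor 2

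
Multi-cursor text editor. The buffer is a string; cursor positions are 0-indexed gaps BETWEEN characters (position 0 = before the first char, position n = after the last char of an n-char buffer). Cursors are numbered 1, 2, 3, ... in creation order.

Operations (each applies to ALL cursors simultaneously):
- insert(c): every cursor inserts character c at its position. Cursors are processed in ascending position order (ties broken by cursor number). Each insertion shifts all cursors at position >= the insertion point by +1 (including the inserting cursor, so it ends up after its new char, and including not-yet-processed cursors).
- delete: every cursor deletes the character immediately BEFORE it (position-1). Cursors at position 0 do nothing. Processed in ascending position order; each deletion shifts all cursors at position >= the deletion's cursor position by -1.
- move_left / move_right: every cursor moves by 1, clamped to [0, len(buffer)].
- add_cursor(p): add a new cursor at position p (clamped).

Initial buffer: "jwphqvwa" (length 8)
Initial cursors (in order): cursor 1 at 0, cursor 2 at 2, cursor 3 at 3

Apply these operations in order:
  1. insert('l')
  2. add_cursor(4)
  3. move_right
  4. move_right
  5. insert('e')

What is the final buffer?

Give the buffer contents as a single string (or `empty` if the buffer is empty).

After op 1 (insert('l')): buffer="ljwlplhqvwa" (len 11), cursors c1@1 c2@4 c3@6, authorship 1..2.3.....
After op 2 (add_cursor(4)): buffer="ljwlplhqvwa" (len 11), cursors c1@1 c2@4 c4@4 c3@6, authorship 1..2.3.....
After op 3 (move_right): buffer="ljwlplhqvwa" (len 11), cursors c1@2 c2@5 c4@5 c3@7, authorship 1..2.3.....
After op 4 (move_right): buffer="ljwlplhqvwa" (len 11), cursors c1@3 c2@6 c4@6 c3@8, authorship 1..2.3.....
After op 5 (insert('e')): buffer="ljwelpleehqevwa" (len 15), cursors c1@4 c2@9 c4@9 c3@12, authorship 1..12.324..3...

Answer: ljwelpleehqevwa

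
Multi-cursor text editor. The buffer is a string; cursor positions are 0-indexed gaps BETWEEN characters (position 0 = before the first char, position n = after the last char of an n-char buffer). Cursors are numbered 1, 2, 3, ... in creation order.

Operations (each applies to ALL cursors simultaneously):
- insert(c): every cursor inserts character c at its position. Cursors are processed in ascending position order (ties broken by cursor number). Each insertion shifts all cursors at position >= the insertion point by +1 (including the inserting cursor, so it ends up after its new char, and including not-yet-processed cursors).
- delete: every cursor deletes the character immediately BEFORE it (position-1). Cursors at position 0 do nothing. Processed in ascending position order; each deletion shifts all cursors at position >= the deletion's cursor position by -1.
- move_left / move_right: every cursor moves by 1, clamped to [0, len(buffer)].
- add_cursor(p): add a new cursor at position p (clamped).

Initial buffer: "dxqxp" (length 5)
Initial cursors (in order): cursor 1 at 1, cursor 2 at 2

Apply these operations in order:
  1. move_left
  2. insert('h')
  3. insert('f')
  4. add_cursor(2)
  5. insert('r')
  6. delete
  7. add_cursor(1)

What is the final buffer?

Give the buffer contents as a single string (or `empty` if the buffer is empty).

After op 1 (move_left): buffer="dxqxp" (len 5), cursors c1@0 c2@1, authorship .....
After op 2 (insert('h')): buffer="hdhxqxp" (len 7), cursors c1@1 c2@3, authorship 1.2....
After op 3 (insert('f')): buffer="hfdhfxqxp" (len 9), cursors c1@2 c2@5, authorship 11.22....
After op 4 (add_cursor(2)): buffer="hfdhfxqxp" (len 9), cursors c1@2 c3@2 c2@5, authorship 11.22....
After op 5 (insert('r')): buffer="hfrrdhfrxqxp" (len 12), cursors c1@4 c3@4 c2@8, authorship 1113.222....
After op 6 (delete): buffer="hfdhfxqxp" (len 9), cursors c1@2 c3@2 c2@5, authorship 11.22....
After op 7 (add_cursor(1)): buffer="hfdhfxqxp" (len 9), cursors c4@1 c1@2 c3@2 c2@5, authorship 11.22....

Answer: hfdhfxqxp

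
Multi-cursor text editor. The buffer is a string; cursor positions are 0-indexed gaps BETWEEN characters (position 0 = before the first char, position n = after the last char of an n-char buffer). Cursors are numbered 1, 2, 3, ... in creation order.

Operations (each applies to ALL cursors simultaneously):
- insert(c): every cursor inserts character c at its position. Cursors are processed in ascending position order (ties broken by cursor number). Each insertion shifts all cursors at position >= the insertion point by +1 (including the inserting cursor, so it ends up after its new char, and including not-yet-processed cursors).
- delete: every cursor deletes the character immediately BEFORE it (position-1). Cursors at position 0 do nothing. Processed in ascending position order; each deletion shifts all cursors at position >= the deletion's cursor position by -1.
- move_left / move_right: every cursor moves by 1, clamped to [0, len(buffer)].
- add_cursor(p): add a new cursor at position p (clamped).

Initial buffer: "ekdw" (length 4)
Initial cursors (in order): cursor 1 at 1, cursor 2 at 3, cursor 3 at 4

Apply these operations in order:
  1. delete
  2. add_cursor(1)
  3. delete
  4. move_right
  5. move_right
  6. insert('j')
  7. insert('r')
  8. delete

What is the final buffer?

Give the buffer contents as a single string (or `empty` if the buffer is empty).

Answer: jjjj

Derivation:
After op 1 (delete): buffer="k" (len 1), cursors c1@0 c2@1 c3@1, authorship .
After op 2 (add_cursor(1)): buffer="k" (len 1), cursors c1@0 c2@1 c3@1 c4@1, authorship .
After op 3 (delete): buffer="" (len 0), cursors c1@0 c2@0 c3@0 c4@0, authorship 
After op 4 (move_right): buffer="" (len 0), cursors c1@0 c2@0 c3@0 c4@0, authorship 
After op 5 (move_right): buffer="" (len 0), cursors c1@0 c2@0 c3@0 c4@0, authorship 
After op 6 (insert('j')): buffer="jjjj" (len 4), cursors c1@4 c2@4 c3@4 c4@4, authorship 1234
After op 7 (insert('r')): buffer="jjjjrrrr" (len 8), cursors c1@8 c2@8 c3@8 c4@8, authorship 12341234
After op 8 (delete): buffer="jjjj" (len 4), cursors c1@4 c2@4 c3@4 c4@4, authorship 1234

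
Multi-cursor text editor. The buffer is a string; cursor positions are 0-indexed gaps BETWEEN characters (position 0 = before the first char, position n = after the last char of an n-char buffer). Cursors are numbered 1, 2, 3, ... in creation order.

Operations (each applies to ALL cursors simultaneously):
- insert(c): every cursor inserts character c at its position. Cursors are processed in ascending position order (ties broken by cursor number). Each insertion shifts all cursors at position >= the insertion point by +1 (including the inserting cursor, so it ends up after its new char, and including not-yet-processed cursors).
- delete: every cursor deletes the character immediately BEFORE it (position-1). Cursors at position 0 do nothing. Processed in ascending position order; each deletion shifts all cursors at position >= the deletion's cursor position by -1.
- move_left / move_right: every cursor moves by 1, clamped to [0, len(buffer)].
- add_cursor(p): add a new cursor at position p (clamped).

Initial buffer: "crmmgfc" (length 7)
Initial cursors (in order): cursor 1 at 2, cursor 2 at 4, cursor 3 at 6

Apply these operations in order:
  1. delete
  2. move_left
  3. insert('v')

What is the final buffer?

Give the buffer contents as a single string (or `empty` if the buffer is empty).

Answer: vcvmvgc

Derivation:
After op 1 (delete): buffer="cmgc" (len 4), cursors c1@1 c2@2 c3@3, authorship ....
After op 2 (move_left): buffer="cmgc" (len 4), cursors c1@0 c2@1 c3@2, authorship ....
After op 3 (insert('v')): buffer="vcvmvgc" (len 7), cursors c1@1 c2@3 c3@5, authorship 1.2.3..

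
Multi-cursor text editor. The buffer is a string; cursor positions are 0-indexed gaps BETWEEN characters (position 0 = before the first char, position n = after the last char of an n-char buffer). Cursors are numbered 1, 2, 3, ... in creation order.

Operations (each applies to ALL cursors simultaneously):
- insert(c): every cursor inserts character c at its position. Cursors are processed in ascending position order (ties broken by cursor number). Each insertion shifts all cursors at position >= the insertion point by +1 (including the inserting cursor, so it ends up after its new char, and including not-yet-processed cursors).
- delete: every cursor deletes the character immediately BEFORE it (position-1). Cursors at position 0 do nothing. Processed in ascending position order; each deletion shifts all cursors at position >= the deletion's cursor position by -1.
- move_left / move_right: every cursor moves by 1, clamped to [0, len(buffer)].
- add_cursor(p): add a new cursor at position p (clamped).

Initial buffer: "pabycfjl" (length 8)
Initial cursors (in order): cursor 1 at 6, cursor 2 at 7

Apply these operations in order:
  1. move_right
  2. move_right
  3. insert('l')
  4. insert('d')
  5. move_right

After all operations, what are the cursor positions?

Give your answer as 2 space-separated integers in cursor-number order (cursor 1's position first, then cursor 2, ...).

After op 1 (move_right): buffer="pabycfjl" (len 8), cursors c1@7 c2@8, authorship ........
After op 2 (move_right): buffer="pabycfjl" (len 8), cursors c1@8 c2@8, authorship ........
After op 3 (insert('l')): buffer="pabycfjlll" (len 10), cursors c1@10 c2@10, authorship ........12
After op 4 (insert('d')): buffer="pabycfjllldd" (len 12), cursors c1@12 c2@12, authorship ........1212
After op 5 (move_right): buffer="pabycfjllldd" (len 12), cursors c1@12 c2@12, authorship ........1212

Answer: 12 12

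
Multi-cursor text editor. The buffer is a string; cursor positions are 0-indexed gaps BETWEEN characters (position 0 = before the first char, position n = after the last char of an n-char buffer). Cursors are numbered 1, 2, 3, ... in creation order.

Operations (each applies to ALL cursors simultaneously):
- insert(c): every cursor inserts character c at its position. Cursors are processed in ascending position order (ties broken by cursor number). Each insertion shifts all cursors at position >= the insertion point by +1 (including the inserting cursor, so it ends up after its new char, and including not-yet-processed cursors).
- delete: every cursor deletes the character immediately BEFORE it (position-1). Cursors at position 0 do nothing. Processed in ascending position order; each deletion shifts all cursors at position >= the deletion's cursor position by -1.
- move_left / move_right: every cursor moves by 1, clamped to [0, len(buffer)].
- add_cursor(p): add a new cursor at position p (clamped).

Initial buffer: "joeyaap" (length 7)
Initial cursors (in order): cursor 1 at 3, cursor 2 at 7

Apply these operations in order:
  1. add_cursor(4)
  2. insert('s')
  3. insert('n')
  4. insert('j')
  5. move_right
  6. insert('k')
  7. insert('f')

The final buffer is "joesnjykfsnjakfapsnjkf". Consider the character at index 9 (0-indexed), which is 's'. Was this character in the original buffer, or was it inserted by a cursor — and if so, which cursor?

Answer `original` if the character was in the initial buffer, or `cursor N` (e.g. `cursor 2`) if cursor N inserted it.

Answer: cursor 3

Derivation:
After op 1 (add_cursor(4)): buffer="joeyaap" (len 7), cursors c1@3 c3@4 c2@7, authorship .......
After op 2 (insert('s')): buffer="joesysaaps" (len 10), cursors c1@4 c3@6 c2@10, authorship ...1.3...2
After op 3 (insert('n')): buffer="joesnysnaapsn" (len 13), cursors c1@5 c3@8 c2@13, authorship ...11.33...22
After op 4 (insert('j')): buffer="joesnjysnjaapsnj" (len 16), cursors c1@6 c3@10 c2@16, authorship ...111.333...222
After op 5 (move_right): buffer="joesnjysnjaapsnj" (len 16), cursors c1@7 c3@11 c2@16, authorship ...111.333...222
After op 6 (insert('k')): buffer="joesnjyksnjakapsnjk" (len 19), cursors c1@8 c3@13 c2@19, authorship ...111.1333.3..2222
After op 7 (insert('f')): buffer="joesnjykfsnjakfapsnjkf" (len 22), cursors c1@9 c3@15 c2@22, authorship ...111.11333.33..22222
Authorship (.=original, N=cursor N): . . . 1 1 1 . 1 1 3 3 3 . 3 3 . . 2 2 2 2 2
Index 9: author = 3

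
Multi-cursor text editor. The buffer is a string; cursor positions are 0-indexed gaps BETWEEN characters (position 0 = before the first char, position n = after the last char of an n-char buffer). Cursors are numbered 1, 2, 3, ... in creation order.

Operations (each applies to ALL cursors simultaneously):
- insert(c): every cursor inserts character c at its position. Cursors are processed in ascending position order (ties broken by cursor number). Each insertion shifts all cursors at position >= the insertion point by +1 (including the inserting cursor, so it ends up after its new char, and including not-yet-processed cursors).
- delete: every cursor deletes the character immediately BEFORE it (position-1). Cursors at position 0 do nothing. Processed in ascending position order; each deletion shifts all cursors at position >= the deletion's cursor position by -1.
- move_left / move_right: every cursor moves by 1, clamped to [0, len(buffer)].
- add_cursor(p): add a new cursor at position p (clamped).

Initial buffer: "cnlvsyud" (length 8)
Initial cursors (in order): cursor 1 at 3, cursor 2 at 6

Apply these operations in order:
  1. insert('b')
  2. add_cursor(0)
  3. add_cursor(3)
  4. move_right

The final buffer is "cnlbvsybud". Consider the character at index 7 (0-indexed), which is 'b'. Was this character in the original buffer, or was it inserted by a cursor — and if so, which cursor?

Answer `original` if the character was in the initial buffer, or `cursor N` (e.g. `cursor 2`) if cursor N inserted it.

After op 1 (insert('b')): buffer="cnlbvsybud" (len 10), cursors c1@4 c2@8, authorship ...1...2..
After op 2 (add_cursor(0)): buffer="cnlbvsybud" (len 10), cursors c3@0 c1@4 c2@8, authorship ...1...2..
After op 3 (add_cursor(3)): buffer="cnlbvsybud" (len 10), cursors c3@0 c4@3 c1@4 c2@8, authorship ...1...2..
After op 4 (move_right): buffer="cnlbvsybud" (len 10), cursors c3@1 c4@4 c1@5 c2@9, authorship ...1...2..
Authorship (.=original, N=cursor N): . . . 1 . . . 2 . .
Index 7: author = 2

Answer: cursor 2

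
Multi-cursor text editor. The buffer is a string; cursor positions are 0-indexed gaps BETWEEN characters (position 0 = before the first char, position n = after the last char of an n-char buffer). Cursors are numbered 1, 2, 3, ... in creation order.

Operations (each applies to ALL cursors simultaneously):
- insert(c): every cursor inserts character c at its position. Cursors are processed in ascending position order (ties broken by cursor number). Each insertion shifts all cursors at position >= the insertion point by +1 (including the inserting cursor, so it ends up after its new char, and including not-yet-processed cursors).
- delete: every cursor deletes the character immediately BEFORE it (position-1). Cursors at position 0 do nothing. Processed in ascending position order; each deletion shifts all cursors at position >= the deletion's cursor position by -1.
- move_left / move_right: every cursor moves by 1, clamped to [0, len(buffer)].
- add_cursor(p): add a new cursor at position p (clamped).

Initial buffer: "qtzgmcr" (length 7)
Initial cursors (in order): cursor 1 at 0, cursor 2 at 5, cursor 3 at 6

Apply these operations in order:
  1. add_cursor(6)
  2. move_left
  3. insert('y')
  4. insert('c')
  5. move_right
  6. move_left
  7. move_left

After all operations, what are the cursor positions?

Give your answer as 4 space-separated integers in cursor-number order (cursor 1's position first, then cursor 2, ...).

After op 1 (add_cursor(6)): buffer="qtzgmcr" (len 7), cursors c1@0 c2@5 c3@6 c4@6, authorship .......
After op 2 (move_left): buffer="qtzgmcr" (len 7), cursors c1@0 c2@4 c3@5 c4@5, authorship .......
After op 3 (insert('y')): buffer="yqtzgymyycr" (len 11), cursors c1@1 c2@6 c3@9 c4@9, authorship 1....2.34..
After op 4 (insert('c')): buffer="ycqtzgycmyycccr" (len 15), cursors c1@2 c2@8 c3@13 c4@13, authorship 11....22.3434..
After op 5 (move_right): buffer="ycqtzgycmyycccr" (len 15), cursors c1@3 c2@9 c3@14 c4@14, authorship 11....22.3434..
After op 6 (move_left): buffer="ycqtzgycmyycccr" (len 15), cursors c1@2 c2@8 c3@13 c4@13, authorship 11....22.3434..
After op 7 (move_left): buffer="ycqtzgycmyycccr" (len 15), cursors c1@1 c2@7 c3@12 c4@12, authorship 11....22.3434..

Answer: 1 7 12 12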